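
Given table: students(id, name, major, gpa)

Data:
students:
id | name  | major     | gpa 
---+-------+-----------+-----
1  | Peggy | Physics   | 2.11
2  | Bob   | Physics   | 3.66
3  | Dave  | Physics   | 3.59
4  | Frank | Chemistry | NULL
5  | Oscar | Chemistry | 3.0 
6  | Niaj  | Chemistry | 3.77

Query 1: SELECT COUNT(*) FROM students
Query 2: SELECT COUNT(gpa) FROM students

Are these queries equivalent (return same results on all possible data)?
No, not equivalent

Query 1 returns: [(6,)]
Query 2 returns: [(5,)]

Reason: COUNT(*) includes NULLs, COUNT(column) excludes them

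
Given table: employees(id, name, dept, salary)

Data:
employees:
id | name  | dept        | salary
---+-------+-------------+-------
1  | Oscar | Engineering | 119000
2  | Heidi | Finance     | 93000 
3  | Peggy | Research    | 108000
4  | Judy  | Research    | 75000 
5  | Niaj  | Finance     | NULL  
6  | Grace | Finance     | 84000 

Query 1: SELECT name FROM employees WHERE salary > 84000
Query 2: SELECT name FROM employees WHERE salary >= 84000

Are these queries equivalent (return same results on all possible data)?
No, not equivalent

Query 1 returns: [('Oscar',), ('Heidi',), ('Peggy',)]
Query 2 returns: [('Oscar',), ('Heidi',), ('Peggy',), ('Grace',)]

Reason: > vs >= gives different results when salary = 84000 exists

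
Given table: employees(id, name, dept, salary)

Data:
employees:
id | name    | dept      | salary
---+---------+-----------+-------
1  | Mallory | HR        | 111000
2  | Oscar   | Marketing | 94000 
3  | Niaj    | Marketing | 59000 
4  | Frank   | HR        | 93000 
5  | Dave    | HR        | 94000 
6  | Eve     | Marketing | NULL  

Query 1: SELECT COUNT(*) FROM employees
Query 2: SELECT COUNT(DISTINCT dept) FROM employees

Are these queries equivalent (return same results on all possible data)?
No, not equivalent

Query 1 returns: [(6,)]
Query 2 returns: [(2,)]

Reason: COUNT(*) counts rows, COUNT(DISTINCT dept) counts unique depts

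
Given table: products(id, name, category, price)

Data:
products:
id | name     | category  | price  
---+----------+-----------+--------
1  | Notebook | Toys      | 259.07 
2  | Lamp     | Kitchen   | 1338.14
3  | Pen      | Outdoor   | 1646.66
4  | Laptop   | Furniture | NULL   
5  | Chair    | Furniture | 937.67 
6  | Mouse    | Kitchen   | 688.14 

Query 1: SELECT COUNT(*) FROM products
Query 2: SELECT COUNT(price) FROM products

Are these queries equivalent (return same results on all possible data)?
No, not equivalent

Query 1 returns: [(6,)]
Query 2 returns: [(5,)]

Reason: COUNT(*) includes NULLs, COUNT(column) excludes them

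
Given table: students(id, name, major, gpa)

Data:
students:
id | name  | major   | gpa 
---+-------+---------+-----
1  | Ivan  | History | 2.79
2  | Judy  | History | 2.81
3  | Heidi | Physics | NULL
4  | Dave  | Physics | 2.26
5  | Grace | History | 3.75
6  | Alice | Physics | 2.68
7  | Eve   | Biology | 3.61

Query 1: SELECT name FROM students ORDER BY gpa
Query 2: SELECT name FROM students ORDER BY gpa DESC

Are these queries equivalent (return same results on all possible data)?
No, not equivalent

Query 1 returns: [('Heidi',), ('Dave',), ('Alice',), ('Ivan',), ('Judy',), ('Eve',), ('Grace',)]
Query 2 returns: [('Grace',), ('Eve',), ('Judy',), ('Ivan',), ('Alice',), ('Dave',), ('Heidi',)]

Reason: ASC vs DESC gives opposite ordering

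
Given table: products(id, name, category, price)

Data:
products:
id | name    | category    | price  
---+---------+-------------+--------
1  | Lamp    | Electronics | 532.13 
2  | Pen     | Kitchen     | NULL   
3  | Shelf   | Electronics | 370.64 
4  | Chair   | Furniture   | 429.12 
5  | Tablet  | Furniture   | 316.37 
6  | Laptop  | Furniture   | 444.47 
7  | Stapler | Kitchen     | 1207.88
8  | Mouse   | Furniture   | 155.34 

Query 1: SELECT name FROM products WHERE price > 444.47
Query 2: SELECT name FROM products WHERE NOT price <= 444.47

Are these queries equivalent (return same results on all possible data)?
Yes, equivalent

Both queries return: [('Lamp',), ('Stapler',)]

Reason: Both filter price > 444.47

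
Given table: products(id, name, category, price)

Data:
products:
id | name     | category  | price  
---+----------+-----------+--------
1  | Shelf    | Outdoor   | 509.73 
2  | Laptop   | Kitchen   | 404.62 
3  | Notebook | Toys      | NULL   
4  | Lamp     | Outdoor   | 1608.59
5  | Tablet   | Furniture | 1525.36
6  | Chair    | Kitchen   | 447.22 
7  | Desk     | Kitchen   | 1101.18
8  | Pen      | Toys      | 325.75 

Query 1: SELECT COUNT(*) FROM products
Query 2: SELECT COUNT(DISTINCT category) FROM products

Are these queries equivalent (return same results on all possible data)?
No, not equivalent

Query 1 returns: [(8,)]
Query 2 returns: [(4,)]

Reason: COUNT(*) counts rows, COUNT(DISTINCT category) counts unique categorys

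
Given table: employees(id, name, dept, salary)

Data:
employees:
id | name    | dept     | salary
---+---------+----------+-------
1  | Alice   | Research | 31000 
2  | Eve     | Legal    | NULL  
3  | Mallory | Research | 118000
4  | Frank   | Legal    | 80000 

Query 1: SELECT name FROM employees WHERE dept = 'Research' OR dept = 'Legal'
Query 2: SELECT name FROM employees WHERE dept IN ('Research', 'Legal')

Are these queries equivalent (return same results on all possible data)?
Yes, equivalent

Both queries return: [('Alice',), ('Eve',), ('Frank',), ('Mallory',)]

Reason: OR vs IN are equivalent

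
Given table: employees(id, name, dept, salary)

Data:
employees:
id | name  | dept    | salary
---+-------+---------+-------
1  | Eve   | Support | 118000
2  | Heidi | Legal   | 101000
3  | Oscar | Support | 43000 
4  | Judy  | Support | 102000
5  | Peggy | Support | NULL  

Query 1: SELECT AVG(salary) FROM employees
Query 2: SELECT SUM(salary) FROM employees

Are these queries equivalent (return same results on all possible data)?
No, not equivalent

Query 1 returns: [(91000.0,)]
Query 2 returns: [(364000,)]

Reason: AVG vs SUM give different aggregate values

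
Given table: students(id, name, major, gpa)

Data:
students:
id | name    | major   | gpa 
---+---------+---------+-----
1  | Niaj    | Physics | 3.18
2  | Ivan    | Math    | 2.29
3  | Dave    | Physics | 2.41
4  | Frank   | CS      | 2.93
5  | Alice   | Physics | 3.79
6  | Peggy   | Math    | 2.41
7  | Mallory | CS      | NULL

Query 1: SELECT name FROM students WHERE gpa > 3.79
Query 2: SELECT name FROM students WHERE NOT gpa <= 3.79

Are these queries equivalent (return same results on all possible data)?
Yes, equivalent

Both queries return: []

Reason: Both filter gpa > 3.79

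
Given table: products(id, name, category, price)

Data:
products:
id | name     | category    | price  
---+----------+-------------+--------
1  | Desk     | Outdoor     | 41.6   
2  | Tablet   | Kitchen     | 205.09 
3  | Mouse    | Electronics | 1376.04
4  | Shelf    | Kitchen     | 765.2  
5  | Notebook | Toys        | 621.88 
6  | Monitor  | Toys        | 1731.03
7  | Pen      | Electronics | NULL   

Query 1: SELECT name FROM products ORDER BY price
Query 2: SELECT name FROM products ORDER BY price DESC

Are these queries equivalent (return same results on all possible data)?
No, not equivalent

Query 1 returns: [('Pen',), ('Desk',), ('Tablet',), ('Notebook',), ('Shelf',), ('Mouse',), ('Monitor',)]
Query 2 returns: [('Monitor',), ('Mouse',), ('Shelf',), ('Notebook',), ('Tablet',), ('Desk',), ('Pen',)]

Reason: ASC vs DESC gives opposite ordering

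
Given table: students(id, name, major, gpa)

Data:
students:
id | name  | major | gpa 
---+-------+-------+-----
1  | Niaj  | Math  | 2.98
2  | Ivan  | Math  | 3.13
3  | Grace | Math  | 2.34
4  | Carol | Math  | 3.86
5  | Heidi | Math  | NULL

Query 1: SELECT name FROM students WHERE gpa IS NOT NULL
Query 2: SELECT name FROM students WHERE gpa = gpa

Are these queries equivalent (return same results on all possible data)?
Yes, equivalent

Both queries return: [('Carol',), ('Grace',), ('Ivan',), ('Niaj',)]

Reason: IS NOT NULL vs self-equality (both exclude NULLs)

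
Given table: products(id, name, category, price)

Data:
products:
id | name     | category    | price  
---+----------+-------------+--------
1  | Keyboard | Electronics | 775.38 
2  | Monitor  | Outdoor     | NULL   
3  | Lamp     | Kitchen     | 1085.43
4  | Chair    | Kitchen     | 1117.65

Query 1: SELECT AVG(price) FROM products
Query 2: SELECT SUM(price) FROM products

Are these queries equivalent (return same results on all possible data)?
No, not equivalent

Query 1 returns: [(992.82,)]
Query 2 returns: [(2978.46,)]

Reason: AVG vs SUM give different aggregate values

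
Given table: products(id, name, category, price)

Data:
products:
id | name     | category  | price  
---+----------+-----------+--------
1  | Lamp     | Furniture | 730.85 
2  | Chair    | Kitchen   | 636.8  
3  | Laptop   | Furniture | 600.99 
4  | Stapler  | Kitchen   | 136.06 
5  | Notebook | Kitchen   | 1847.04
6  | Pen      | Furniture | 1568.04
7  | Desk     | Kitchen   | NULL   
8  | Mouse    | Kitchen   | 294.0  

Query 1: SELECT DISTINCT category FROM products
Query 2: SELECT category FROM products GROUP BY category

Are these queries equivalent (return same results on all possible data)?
Yes, equivalent

Both queries return: [('Furniture',), ('Kitchen',)]

Reason: Both get unique categorys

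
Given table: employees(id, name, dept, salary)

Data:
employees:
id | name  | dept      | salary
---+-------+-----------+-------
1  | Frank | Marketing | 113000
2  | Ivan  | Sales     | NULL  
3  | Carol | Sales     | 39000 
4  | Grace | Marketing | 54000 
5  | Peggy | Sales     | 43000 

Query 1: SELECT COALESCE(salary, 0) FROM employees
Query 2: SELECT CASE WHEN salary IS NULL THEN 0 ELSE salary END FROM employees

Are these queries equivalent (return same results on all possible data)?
Yes, equivalent

Both queries return: [(0,), (39000,), (43000,), (54000,), (113000,)]

Reason: COALESCE vs CASE for NULL handling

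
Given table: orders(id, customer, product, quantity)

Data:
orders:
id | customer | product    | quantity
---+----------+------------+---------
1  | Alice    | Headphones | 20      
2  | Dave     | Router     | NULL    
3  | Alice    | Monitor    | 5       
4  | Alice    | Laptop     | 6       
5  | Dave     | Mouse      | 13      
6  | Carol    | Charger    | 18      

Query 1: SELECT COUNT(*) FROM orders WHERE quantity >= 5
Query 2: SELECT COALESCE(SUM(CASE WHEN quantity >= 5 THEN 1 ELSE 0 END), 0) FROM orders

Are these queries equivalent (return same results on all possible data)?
Yes, equivalent

Both queries return: [(5,)]

Reason: COUNT with WHERE vs conditional SUM (COALESCE handles empty-table NULL)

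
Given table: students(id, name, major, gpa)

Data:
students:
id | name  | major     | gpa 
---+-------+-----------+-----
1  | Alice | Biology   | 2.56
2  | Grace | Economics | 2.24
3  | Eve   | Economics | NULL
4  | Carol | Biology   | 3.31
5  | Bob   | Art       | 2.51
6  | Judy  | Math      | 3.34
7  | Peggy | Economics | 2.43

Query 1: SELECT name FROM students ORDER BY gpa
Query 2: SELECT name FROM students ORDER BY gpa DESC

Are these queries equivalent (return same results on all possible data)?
No, not equivalent

Query 1 returns: [('Eve',), ('Grace',), ('Peggy',), ('Bob',), ('Alice',), ('Carol',), ('Judy',)]
Query 2 returns: [('Judy',), ('Carol',), ('Alice',), ('Bob',), ('Peggy',), ('Grace',), ('Eve',)]

Reason: ASC vs DESC gives opposite ordering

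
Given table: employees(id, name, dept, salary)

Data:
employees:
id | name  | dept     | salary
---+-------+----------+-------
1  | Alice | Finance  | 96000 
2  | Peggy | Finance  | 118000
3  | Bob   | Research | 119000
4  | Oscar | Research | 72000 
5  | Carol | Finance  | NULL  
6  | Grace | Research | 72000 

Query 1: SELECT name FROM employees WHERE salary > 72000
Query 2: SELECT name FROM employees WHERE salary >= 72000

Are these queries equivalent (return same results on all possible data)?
No, not equivalent

Query 1 returns: [('Alice',), ('Peggy',), ('Bob',)]
Query 2 returns: [('Alice',), ('Peggy',), ('Bob',), ('Oscar',), ('Grace',)]

Reason: > vs >= gives different results when salary = 72000 exists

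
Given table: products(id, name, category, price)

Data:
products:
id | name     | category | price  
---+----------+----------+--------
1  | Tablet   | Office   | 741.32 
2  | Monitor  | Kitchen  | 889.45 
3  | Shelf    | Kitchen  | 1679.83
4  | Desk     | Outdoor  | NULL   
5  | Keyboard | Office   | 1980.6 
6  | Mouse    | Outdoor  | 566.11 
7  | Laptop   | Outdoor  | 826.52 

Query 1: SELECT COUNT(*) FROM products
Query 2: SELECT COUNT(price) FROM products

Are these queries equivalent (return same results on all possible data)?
No, not equivalent

Query 1 returns: [(7,)]
Query 2 returns: [(6,)]

Reason: COUNT(*) includes NULLs, COUNT(column) excludes them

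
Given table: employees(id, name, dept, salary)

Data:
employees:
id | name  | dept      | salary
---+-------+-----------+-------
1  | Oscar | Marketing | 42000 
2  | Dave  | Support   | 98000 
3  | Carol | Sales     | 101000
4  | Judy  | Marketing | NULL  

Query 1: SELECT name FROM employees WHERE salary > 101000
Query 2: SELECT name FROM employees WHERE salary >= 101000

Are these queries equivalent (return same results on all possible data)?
No, not equivalent

Query 1 returns: []
Query 2 returns: [('Carol',)]

Reason: > vs >= gives different results when salary = 101000 exists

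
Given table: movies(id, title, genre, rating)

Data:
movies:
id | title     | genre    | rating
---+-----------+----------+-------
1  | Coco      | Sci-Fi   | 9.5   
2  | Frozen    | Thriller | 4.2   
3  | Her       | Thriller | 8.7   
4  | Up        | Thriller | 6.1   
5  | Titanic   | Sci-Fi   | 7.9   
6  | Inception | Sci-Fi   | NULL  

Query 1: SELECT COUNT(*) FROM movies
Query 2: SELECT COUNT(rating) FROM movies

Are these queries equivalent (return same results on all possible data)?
No, not equivalent

Query 1 returns: [(6,)]
Query 2 returns: [(5,)]

Reason: COUNT(*) includes NULLs, COUNT(column) excludes them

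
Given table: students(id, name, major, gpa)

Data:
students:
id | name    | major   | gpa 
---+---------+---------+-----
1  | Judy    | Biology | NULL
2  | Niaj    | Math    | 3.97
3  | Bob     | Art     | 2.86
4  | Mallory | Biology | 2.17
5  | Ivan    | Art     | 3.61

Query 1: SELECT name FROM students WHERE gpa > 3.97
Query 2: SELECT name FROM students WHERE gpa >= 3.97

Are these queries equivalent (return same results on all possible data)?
No, not equivalent

Query 1 returns: []
Query 2 returns: [('Niaj',)]

Reason: > vs >= gives different results when gpa = 3.97 exists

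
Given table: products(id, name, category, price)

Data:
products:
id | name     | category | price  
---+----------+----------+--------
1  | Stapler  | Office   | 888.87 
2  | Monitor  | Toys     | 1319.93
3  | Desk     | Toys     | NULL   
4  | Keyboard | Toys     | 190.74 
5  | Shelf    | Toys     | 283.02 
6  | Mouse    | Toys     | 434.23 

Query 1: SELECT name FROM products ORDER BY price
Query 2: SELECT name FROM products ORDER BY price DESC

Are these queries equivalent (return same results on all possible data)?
No, not equivalent

Query 1 returns: [('Desk',), ('Keyboard',), ('Shelf',), ('Mouse',), ('Stapler',), ('Monitor',)]
Query 2 returns: [('Monitor',), ('Stapler',), ('Mouse',), ('Shelf',), ('Keyboard',), ('Desk',)]

Reason: ASC vs DESC gives opposite ordering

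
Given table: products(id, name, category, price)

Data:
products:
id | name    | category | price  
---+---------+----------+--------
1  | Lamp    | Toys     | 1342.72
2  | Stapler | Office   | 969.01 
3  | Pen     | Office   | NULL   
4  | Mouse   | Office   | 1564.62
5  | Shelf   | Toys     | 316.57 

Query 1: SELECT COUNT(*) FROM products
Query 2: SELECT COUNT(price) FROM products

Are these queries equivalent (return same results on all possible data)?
No, not equivalent

Query 1 returns: [(5,)]
Query 2 returns: [(4,)]

Reason: COUNT(*) includes NULLs, COUNT(column) excludes them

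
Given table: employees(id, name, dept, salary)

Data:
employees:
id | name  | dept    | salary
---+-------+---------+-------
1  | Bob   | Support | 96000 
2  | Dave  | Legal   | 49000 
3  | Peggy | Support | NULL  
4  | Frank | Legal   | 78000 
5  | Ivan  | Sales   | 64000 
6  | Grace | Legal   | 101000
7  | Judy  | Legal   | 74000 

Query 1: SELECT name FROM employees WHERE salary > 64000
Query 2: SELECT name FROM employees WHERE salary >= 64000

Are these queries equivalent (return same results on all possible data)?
No, not equivalent

Query 1 returns: [('Bob',), ('Frank',), ('Grace',), ('Judy',)]
Query 2 returns: [('Bob',), ('Frank',), ('Ivan',), ('Grace',), ('Judy',)]

Reason: > vs >= gives different results when salary = 64000 exists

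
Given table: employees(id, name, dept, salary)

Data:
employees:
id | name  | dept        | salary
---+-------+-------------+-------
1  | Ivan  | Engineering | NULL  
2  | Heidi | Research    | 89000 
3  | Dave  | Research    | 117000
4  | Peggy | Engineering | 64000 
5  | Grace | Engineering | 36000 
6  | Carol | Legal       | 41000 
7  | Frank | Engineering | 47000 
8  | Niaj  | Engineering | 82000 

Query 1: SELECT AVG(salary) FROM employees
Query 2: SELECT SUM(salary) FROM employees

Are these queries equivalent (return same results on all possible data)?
No, not equivalent

Query 1 returns: [(68000.0,)]
Query 2 returns: [(476000,)]

Reason: AVG vs SUM give different aggregate values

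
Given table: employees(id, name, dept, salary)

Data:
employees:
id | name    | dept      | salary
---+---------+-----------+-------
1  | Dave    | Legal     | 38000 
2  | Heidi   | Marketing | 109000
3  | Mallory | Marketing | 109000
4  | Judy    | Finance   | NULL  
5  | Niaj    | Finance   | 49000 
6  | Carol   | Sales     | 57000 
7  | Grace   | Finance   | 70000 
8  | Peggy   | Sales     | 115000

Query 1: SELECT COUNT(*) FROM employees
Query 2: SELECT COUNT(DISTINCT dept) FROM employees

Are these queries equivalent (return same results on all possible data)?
No, not equivalent

Query 1 returns: [(8,)]
Query 2 returns: [(4,)]

Reason: COUNT(*) counts rows, COUNT(DISTINCT dept) counts unique depts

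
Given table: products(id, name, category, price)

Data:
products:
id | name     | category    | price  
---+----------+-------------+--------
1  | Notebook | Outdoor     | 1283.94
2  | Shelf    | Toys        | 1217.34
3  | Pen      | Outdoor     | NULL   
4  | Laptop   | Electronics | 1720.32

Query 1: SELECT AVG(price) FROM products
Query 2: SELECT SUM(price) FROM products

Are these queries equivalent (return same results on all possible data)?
No, not equivalent

Query 1 returns: [(1407.2,)]
Query 2 returns: [(4221.6,)]

Reason: AVG vs SUM give different aggregate values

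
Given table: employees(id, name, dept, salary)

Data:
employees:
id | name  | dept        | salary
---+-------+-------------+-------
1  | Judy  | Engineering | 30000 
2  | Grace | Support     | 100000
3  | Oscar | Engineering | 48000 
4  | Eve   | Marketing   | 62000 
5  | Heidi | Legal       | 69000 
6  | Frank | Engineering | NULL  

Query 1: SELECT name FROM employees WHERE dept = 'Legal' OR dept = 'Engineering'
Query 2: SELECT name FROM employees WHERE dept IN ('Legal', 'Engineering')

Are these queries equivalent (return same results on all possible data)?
Yes, equivalent

Both queries return: [('Frank',), ('Heidi',), ('Judy',), ('Oscar',)]

Reason: OR vs IN are equivalent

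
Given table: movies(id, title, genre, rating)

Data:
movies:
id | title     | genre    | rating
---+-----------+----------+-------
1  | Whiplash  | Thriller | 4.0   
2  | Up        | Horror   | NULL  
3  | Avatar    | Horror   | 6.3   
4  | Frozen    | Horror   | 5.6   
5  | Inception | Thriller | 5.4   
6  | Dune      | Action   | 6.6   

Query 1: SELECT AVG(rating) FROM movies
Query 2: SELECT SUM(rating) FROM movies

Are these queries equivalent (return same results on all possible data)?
No, not equivalent

Query 1 returns: [(5.58,)]
Query 2 returns: [(27.9,)]

Reason: AVG vs SUM give different aggregate values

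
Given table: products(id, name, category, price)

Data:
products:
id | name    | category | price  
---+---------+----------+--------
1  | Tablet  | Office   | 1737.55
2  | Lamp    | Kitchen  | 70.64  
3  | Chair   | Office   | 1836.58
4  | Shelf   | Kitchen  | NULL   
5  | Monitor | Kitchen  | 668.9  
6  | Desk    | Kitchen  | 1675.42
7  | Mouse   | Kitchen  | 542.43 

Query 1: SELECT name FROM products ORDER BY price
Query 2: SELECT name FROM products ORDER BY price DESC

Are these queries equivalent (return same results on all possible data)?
No, not equivalent

Query 1 returns: [('Shelf',), ('Lamp',), ('Mouse',), ('Monitor',), ('Desk',), ('Tablet',), ('Chair',)]
Query 2 returns: [('Chair',), ('Tablet',), ('Desk',), ('Monitor',), ('Mouse',), ('Lamp',), ('Shelf',)]

Reason: ASC vs DESC gives opposite ordering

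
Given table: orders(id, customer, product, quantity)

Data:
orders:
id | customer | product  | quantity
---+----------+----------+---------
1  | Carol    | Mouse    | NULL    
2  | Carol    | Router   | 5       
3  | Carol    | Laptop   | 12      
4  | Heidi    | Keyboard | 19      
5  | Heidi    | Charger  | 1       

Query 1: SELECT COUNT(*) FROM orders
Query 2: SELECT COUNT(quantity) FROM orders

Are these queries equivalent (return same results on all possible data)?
No, not equivalent

Query 1 returns: [(5,)]
Query 2 returns: [(4,)]

Reason: COUNT(*) includes NULLs, COUNT(column) excludes them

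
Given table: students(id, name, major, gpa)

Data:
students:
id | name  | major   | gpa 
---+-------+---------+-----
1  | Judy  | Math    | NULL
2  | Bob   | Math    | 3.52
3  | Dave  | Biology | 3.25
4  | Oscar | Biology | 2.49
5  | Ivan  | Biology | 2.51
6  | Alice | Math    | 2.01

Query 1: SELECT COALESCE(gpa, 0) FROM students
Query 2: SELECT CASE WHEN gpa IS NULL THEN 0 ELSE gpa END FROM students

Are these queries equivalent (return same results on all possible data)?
Yes, equivalent

Both queries return: [(0,), (2.01,), (2.49,), (2.51,), (3.25,), (3.52,)]

Reason: COALESCE vs CASE for NULL handling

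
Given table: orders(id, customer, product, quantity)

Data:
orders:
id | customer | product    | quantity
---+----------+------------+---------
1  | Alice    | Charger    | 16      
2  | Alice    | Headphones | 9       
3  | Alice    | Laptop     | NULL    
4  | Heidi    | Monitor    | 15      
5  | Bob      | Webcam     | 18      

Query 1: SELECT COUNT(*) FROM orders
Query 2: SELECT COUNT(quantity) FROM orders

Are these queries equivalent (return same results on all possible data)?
No, not equivalent

Query 1 returns: [(5,)]
Query 2 returns: [(4,)]

Reason: COUNT(*) includes NULLs, COUNT(column) excludes them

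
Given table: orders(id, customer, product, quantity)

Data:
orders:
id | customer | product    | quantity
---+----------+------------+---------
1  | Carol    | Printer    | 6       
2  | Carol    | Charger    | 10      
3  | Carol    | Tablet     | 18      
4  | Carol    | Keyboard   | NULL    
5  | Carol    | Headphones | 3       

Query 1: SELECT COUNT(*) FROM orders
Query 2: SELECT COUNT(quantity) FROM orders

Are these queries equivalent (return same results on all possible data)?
No, not equivalent

Query 1 returns: [(5,)]
Query 2 returns: [(4,)]

Reason: COUNT(*) includes NULLs, COUNT(column) excludes them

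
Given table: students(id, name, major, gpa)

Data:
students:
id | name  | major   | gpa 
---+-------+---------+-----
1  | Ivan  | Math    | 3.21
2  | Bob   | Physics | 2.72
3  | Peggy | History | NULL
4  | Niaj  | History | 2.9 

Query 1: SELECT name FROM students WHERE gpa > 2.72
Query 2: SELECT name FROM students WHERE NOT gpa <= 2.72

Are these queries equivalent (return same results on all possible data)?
Yes, equivalent

Both queries return: [('Ivan',), ('Niaj',)]

Reason: Both filter gpa > 2.72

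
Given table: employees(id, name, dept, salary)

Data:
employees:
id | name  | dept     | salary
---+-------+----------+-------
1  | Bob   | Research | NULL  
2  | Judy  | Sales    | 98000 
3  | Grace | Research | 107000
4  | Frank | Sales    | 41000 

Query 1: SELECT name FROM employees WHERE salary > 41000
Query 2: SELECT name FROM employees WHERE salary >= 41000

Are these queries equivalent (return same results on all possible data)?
No, not equivalent

Query 1 returns: [('Judy',), ('Grace',)]
Query 2 returns: [('Judy',), ('Grace',), ('Frank',)]

Reason: > vs >= gives different results when salary = 41000 exists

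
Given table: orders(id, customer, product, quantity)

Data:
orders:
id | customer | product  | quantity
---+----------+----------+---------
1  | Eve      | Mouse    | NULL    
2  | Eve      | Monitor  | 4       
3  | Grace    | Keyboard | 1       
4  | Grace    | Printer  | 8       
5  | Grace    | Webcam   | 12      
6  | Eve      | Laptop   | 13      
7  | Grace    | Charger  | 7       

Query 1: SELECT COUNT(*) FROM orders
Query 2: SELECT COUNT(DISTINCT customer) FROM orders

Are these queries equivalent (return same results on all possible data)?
No, not equivalent

Query 1 returns: [(7,)]
Query 2 returns: [(2,)]

Reason: COUNT(*) counts rows, COUNT(DISTINCT customer) counts unique customers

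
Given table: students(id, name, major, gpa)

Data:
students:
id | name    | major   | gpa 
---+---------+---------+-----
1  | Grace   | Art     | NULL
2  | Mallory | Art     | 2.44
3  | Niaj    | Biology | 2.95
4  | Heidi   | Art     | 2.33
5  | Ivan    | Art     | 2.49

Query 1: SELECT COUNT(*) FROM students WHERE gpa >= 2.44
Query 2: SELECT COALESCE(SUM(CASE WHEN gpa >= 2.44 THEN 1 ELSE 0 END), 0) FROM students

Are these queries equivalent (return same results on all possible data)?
Yes, equivalent

Both queries return: [(3,)]

Reason: COUNT with WHERE vs conditional SUM (COALESCE handles empty-table NULL)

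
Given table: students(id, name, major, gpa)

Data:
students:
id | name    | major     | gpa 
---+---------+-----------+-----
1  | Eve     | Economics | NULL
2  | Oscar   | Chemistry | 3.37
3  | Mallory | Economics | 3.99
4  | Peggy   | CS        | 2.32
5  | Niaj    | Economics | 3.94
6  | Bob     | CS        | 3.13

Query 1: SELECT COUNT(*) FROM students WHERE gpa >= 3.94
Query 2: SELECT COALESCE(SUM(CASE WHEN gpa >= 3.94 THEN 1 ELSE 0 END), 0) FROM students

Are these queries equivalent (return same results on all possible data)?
Yes, equivalent

Both queries return: [(2,)]

Reason: COUNT with WHERE vs conditional SUM (COALESCE handles empty-table NULL)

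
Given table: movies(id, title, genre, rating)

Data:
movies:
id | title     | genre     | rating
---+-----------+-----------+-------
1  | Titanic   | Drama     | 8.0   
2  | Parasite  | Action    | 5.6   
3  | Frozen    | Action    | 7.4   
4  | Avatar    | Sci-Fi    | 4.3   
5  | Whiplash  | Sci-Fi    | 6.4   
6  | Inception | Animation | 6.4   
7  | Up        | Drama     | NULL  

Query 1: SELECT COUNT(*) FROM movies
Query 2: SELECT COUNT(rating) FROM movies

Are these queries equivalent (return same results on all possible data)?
No, not equivalent

Query 1 returns: [(7,)]
Query 2 returns: [(6,)]

Reason: COUNT(*) includes NULLs, COUNT(column) excludes them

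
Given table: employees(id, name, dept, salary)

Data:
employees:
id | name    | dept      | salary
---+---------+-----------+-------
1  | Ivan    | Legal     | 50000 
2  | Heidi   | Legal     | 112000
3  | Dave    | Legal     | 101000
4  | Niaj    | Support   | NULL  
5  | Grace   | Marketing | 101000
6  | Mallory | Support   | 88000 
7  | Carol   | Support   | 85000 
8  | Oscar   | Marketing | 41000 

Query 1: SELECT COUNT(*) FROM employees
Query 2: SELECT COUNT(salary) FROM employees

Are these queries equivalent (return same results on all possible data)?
No, not equivalent

Query 1 returns: [(8,)]
Query 2 returns: [(7,)]

Reason: COUNT(*) includes NULLs, COUNT(column) excludes them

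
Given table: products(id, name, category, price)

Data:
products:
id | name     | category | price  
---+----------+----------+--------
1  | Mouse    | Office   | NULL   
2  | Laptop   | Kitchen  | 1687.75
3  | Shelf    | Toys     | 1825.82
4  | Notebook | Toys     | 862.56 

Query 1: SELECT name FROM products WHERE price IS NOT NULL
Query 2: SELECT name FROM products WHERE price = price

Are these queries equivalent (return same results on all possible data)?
Yes, equivalent

Both queries return: [('Laptop',), ('Notebook',), ('Shelf',)]

Reason: IS NOT NULL vs self-equality (both exclude NULLs)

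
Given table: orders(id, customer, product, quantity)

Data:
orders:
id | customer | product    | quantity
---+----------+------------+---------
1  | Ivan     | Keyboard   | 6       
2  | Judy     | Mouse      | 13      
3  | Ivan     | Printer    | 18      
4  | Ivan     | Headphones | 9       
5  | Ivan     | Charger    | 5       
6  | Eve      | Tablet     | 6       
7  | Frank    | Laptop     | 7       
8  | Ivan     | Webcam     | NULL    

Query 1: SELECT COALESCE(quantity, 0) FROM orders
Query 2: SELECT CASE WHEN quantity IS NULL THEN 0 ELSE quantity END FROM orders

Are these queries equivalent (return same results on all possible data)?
Yes, equivalent

Both queries return: [(0,), (5,), (6,), (6,), (7,), (9,), (13,), (18,)]

Reason: COALESCE vs CASE for NULL handling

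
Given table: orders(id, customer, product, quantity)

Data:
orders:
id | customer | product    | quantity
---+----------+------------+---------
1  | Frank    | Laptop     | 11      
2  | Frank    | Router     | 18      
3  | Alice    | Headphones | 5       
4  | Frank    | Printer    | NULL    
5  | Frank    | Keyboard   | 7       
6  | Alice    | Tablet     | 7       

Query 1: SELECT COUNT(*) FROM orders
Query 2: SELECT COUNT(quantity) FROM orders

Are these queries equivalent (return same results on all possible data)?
No, not equivalent

Query 1 returns: [(6,)]
Query 2 returns: [(5,)]

Reason: COUNT(*) includes NULLs, COUNT(column) excludes them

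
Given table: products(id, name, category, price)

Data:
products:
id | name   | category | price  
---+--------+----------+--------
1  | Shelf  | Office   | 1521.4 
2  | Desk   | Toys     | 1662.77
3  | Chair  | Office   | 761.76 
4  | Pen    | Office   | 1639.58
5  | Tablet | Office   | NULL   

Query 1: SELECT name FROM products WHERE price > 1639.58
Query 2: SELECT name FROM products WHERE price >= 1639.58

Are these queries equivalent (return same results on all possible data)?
No, not equivalent

Query 1 returns: [('Desk',)]
Query 2 returns: [('Desk',), ('Pen',)]

Reason: > vs >= gives different results when price = 1639.58 exists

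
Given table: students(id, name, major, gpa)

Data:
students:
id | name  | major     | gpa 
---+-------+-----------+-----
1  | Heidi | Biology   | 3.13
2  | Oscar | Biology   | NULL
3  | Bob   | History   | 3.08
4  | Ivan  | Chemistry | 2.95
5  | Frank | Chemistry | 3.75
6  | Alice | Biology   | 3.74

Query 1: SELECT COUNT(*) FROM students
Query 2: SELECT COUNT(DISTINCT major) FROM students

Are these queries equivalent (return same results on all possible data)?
No, not equivalent

Query 1 returns: [(6,)]
Query 2 returns: [(3,)]

Reason: COUNT(*) counts rows, COUNT(DISTINCT major) counts unique majors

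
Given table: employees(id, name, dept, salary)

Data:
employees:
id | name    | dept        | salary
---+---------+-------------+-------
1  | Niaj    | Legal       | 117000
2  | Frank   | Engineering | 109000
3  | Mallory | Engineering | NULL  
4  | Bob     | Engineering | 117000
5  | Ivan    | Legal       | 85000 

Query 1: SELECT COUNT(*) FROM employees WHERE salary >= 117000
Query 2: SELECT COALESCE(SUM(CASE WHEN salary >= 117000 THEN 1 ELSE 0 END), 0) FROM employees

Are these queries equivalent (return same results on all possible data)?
Yes, equivalent

Both queries return: [(2,)]

Reason: COUNT with WHERE vs conditional SUM (COALESCE handles empty-table NULL)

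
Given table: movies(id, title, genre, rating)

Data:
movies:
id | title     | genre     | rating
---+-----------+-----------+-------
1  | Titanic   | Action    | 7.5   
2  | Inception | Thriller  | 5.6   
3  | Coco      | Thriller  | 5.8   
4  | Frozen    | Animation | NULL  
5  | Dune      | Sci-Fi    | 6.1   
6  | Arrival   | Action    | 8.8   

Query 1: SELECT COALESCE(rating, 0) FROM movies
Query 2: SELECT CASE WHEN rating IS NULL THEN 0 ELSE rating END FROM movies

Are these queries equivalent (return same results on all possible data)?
Yes, equivalent

Both queries return: [(0,), (5.6,), (5.8,), (6.1,), (7.5,), (8.8,)]

Reason: COALESCE vs CASE for NULL handling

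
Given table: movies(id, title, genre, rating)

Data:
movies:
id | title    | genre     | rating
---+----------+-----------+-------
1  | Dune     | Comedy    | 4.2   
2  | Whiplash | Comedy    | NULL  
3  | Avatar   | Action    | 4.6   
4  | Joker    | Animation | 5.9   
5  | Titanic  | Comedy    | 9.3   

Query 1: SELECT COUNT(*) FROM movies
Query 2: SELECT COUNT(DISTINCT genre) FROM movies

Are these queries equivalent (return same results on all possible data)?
No, not equivalent

Query 1 returns: [(5,)]
Query 2 returns: [(3,)]

Reason: COUNT(*) counts rows, COUNT(DISTINCT genre) counts unique genres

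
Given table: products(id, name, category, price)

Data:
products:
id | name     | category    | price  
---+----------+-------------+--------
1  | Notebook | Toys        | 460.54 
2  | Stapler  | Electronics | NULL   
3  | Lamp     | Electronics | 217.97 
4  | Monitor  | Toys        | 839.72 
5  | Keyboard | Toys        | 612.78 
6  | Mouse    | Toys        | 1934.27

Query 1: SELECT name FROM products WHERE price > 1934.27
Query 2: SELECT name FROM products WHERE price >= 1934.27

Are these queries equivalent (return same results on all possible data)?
No, not equivalent

Query 1 returns: []
Query 2 returns: [('Mouse',)]

Reason: > vs >= gives different results when price = 1934.27 exists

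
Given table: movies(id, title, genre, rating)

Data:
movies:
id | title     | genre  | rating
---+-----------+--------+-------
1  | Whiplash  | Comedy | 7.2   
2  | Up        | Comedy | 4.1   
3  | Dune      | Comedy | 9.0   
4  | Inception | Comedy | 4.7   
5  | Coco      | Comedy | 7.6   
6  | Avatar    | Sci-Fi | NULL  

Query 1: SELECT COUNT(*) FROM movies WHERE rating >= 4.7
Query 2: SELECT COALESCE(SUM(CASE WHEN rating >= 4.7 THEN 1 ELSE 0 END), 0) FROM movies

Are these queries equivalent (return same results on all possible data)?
Yes, equivalent

Both queries return: [(4,)]

Reason: COUNT with WHERE vs conditional SUM (COALESCE handles empty-table NULL)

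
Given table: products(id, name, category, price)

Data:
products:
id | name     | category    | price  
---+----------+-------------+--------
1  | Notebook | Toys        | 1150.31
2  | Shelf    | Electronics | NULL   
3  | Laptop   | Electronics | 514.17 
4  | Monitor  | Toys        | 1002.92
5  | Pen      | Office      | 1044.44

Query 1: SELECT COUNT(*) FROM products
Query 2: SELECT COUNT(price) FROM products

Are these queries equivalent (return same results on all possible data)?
No, not equivalent

Query 1 returns: [(5,)]
Query 2 returns: [(4,)]

Reason: COUNT(*) includes NULLs, COUNT(column) excludes them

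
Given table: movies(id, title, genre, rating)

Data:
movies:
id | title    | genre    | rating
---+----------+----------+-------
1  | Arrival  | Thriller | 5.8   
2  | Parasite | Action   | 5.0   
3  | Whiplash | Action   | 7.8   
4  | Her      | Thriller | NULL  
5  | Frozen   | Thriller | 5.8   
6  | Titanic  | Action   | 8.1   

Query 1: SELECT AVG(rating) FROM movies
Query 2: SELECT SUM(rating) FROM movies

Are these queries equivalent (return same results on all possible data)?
No, not equivalent

Query 1 returns: [(6.5,)]
Query 2 returns: [(32.5,)]

Reason: AVG vs SUM give different aggregate values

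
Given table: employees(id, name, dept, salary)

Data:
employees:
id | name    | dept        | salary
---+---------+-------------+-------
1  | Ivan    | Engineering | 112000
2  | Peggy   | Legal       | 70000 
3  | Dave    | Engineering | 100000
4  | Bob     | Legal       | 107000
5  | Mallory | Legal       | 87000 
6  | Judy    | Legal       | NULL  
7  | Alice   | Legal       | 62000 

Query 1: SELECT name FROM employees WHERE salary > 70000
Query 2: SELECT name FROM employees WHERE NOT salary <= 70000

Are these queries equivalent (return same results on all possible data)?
Yes, equivalent

Both queries return: [('Bob',), ('Dave',), ('Ivan',), ('Mallory',)]

Reason: Both filter salary > 70000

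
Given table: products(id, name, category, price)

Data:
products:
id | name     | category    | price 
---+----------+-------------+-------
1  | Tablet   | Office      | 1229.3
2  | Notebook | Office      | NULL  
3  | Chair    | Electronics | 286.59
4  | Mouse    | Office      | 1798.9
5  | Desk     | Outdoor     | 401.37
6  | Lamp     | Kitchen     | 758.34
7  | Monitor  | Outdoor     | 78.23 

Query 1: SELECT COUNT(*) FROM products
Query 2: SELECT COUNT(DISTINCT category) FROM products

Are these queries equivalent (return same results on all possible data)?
No, not equivalent

Query 1 returns: [(7,)]
Query 2 returns: [(4,)]

Reason: COUNT(*) counts rows, COUNT(DISTINCT category) counts unique categorys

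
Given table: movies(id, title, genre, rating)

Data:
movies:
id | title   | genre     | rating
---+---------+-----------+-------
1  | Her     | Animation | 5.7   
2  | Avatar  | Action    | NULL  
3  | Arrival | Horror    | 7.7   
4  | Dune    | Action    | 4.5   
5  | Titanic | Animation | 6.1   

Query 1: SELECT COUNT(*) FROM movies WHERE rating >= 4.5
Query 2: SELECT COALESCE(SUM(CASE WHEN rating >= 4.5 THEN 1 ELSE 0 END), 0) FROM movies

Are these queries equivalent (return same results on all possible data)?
Yes, equivalent

Both queries return: [(4,)]

Reason: COUNT with WHERE vs conditional SUM (COALESCE handles empty-table NULL)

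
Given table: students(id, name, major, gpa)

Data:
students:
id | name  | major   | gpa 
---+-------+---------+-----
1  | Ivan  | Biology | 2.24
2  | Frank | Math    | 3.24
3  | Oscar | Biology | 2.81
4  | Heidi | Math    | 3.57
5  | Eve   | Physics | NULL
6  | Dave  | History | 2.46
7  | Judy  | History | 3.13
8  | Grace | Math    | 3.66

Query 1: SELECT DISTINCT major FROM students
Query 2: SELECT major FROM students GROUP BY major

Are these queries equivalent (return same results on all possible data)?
Yes, equivalent

Both queries return: [('Biology',), ('History',), ('Math',), ('Physics',)]

Reason: Both get unique majors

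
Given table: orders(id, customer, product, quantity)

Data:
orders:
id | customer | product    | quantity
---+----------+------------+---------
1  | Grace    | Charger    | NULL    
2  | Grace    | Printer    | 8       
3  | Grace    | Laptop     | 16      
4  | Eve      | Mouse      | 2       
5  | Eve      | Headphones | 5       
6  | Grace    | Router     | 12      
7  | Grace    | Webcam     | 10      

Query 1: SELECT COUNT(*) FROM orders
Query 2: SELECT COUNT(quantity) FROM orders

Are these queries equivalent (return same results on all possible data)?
No, not equivalent

Query 1 returns: [(7,)]
Query 2 returns: [(6,)]

Reason: COUNT(*) includes NULLs, COUNT(column) excludes them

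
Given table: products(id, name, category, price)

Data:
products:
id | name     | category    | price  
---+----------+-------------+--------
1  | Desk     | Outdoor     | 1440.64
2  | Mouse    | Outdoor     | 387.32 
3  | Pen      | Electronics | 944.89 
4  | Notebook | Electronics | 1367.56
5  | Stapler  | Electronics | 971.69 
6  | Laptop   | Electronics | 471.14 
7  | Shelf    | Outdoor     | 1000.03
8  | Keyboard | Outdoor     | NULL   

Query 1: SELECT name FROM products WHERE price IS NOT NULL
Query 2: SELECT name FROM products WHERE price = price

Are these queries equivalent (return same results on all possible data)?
Yes, equivalent

Both queries return: [('Desk',), ('Laptop',), ('Mouse',), ('Notebook',), ('Pen',), ('Shelf',), ('Stapler',)]

Reason: IS NOT NULL vs self-equality (both exclude NULLs)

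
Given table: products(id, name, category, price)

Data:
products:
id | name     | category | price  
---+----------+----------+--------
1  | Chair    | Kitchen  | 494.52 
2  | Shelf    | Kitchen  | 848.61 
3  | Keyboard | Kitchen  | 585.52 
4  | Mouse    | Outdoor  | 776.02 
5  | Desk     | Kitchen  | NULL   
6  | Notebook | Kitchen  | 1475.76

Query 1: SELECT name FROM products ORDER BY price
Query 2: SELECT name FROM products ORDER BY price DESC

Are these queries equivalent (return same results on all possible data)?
No, not equivalent

Query 1 returns: [('Desk',), ('Chair',), ('Keyboard',), ('Mouse',), ('Shelf',), ('Notebook',)]
Query 2 returns: [('Notebook',), ('Shelf',), ('Mouse',), ('Keyboard',), ('Chair',), ('Desk',)]

Reason: ASC vs DESC gives opposite ordering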